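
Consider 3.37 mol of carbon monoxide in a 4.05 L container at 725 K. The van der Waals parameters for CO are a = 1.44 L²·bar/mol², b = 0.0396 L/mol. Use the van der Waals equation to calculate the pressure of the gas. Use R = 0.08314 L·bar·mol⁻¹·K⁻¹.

P ≈ 50.87 bar

P = nRT/(V − nb) − a n²/V²
nRT/(V − nb) = (3.37)(0.08314)(725)/(4.05 − 3.37×0.0396) = 203.13/3.9165 = 51.865 bar
a n²/V² = (1.44)(3.37)²/(4.05)² = 0.99704 bar
P = 51.865 − 0.99704 = 50.87 bar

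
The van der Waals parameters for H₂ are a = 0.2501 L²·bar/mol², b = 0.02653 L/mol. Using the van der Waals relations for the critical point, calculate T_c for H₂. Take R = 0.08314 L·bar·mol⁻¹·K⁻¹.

T_c ≈ 33.60 K

For a van der Waals gas, T_c = 8a/(27Rb).
T_c = 8×0.2501/(27×0.08314×0.02653) = 2.0008/0.059554 = 33.60 K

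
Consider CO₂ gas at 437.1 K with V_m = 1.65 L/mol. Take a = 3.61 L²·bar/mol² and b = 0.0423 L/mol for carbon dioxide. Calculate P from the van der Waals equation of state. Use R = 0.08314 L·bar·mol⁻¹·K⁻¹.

P ≈ 21.28 bar

P = RT/(V_m − b) − a/V_m²
RT/(V_m − b) = (0.08314)(437.1)/(1.65 − 0.0423) = 36.340/1.6077 = 22.604 bar
a/V_m² = 3.61/(1.65)² = 1.3260 bar
P = 22.604 − 1.3260 = 21.28 bar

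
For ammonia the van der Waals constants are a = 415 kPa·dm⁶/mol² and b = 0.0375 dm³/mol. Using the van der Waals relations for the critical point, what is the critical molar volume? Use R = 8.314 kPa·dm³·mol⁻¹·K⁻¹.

V_m,c ≈ 0.1125 dm³/mol

For a van der Waals gas, V_m,c = 3b.
V_m,c = 3×0.0375 = 0.1125 dm³/mol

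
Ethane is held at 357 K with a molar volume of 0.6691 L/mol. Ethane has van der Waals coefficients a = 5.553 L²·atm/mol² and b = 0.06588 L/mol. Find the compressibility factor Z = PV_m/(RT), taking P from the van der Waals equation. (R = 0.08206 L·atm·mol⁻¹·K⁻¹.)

P = RT/(V_m − b) − a/V_m² = (0.08206)(357)/(0.6691 − 0.06588) − 5.553/(0.6691)²
  = 29.295/0.60322 − 12.404 = 48.564 − 12.404 = 36.160 atm
Z = PV_m/(RT) = (36.160)(0.6691)/((0.08206)(357)) = 24.195/29.295 = 0.8259

Z ≈ 0.8259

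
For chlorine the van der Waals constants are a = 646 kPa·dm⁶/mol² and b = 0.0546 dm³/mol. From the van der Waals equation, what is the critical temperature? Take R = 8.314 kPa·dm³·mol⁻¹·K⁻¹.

For a van der Waals gas, T_c = 8a/(27Rb).
T_c = 8×646/(27×8.314×0.0546) = 5168.0/12.256 = 421.7 K

T_c ≈ 421.7 K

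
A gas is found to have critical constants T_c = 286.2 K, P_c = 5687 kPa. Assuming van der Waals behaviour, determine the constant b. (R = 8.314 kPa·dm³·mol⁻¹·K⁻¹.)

From T_c = 8a/(27Rb) and P_c = a/(27b²): b = R T_c/(8 P_c).
b = (8.314)(286.2)/(8×5687) = 2379.5/45496 = 0.05230 dm³/mol

b ≈ 0.05230 dm³/mol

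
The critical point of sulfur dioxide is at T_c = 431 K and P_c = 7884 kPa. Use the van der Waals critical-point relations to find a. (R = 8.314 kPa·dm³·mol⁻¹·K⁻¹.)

From T_c = 8a/(27Rb) and P_c = a/(27b²): a = 27 R² T_c²/(64 P_c).
a = 27×(8.314)²×(431)²/(64×7884) = 346687629/504576 = 687.1 kPa·dm⁶/mol²

a ≈ 687.1 kPa·dm⁶/mol²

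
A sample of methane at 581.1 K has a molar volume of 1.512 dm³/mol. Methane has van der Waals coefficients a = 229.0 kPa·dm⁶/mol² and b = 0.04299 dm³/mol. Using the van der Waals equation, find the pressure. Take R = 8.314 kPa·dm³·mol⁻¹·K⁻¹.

P ≈ 3189 kPa

P = RT/(V_m − b) − a/V_m²
RT/(V_m − b) = (8.314)(581.1)/(1.512 − 0.04299) = 4831.3/1.4690 = 3288.8 kPa
a/V_m² = 229.0/(1.512)² = 100.17 kPa
P = 3288.8 − 100.17 = 3189 kPa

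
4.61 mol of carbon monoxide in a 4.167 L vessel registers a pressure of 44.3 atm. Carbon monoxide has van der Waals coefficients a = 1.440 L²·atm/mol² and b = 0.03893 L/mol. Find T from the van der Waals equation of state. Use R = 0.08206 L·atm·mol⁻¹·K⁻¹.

T = (P + a n²/V²)(V − nb)/(nR)
P + a n²/V² = 44.3 + (1.440)(4.61)²/(4.167)² = 46.062 atm
V − nb = 4.167 − (4.61)(0.03893) = 3.9875 L
T = (46.062)(3.9875)/((4.61)(0.08206)) = 485.5 K

T ≈ 485.5 K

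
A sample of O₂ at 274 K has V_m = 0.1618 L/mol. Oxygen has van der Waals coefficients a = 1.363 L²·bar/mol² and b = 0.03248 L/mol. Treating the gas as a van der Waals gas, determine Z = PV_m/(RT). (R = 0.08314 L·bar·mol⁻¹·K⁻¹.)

Z ≈ 0.8814

P = RT/(V_m − b) − a/V_m² = (0.08314)(274)/(0.1618 − 0.03248) − 1.363/(0.1618)²
  = 22.780/0.12932 − 52.064 = 176.15 − 52.064 = 124.09 bar
Z = PV_m/(RT) = (124.09)(0.1618)/((0.08314)(274)) = 20.078/22.780 = 0.8814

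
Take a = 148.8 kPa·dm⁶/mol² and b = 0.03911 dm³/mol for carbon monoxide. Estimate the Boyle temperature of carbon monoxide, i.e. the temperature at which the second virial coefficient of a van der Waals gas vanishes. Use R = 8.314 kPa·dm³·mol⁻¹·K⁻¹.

For a van der Waals gas the second virial coefficient B₂ = b − a/(RT) vanishes at T_B = a/(Rb).
T_B = 148.8/(8.314×0.03911) = 148.8/0.32516 = 457.6 K

T_B ≈ 457.6 K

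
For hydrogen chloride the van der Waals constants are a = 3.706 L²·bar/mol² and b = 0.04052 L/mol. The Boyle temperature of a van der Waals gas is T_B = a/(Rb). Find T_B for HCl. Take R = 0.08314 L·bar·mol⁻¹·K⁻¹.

For a van der Waals gas the second virial coefficient B₂ = b − a/(RT) vanishes at T_B = a/(Rb).
T_B = 3.706/(0.08314×0.04052) = 3.706/0.0033688 = 1100 K

T_B ≈ 1100 K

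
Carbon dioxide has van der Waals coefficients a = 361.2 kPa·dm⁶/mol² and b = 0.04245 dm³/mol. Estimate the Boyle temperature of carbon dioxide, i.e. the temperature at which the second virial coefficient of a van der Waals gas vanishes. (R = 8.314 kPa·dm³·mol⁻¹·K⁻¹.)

T_B ≈ 1023 K

For a van der Waals gas the second virial coefficient B₂ = b − a/(RT) vanishes at T_B = a/(Rb).
T_B = 361.2/(8.314×0.04245) = 361.2/0.35293 = 1023 K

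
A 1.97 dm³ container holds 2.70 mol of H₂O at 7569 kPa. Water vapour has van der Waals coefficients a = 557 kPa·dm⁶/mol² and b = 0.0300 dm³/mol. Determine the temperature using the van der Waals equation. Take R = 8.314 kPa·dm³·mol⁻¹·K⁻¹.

T = (P + a n²/V²)(V − nb)/(nR)
P + a n²/V² = 7569 + (557)(2.70)²/(1.97)² = 8615.3 kPa
V − nb = 1.97 − (2.70)(0.0300) = 1.8890 dm³
T = (8615.3)(1.8890)/((2.70)(8.314)) = 725.0 K

T ≈ 725.0 K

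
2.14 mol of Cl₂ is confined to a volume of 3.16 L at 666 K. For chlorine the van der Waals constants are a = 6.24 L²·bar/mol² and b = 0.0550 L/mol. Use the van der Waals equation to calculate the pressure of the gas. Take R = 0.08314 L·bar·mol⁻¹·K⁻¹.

P = nRT/(V − nb) − a n²/V²
nRT/(V − nb) = (2.14)(0.08314)(666)/(3.16 − 2.14×0.0550) = 118.49/3.0423 = 38.948 bar
a n²/V² = (6.24)(2.14)²/(3.16)² = 2.8618 bar
P = 38.948 − 2.8618 = 36.09 bar

P ≈ 36.09 bar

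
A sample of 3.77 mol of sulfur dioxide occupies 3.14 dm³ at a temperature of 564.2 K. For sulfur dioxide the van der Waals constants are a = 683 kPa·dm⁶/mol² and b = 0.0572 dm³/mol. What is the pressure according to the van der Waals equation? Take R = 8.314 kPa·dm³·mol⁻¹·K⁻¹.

P ≈ 5063 kPa

P = nRT/(V − nb) − a n²/V²
nRT/(V − nb) = (3.77)(8.314)(564.2)/(3.14 − 3.77×0.0572) = 17684/2.9244 = 6047.1 kPa
a n²/V² = (683)(3.77)²/(3.14)² = 984.56 kPa
P = 6047.1 − 984.56 = 5063 kPa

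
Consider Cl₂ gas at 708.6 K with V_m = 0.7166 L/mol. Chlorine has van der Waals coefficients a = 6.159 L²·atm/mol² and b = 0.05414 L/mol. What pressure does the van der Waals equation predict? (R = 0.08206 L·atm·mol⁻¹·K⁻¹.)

P = RT/(V_m − b) − a/V_m²
RT/(V_m − b) = (0.08206)(708.6)/(0.7166 − 0.05414) = 58.148/0.66246 = 87.776 atm
a/V_m² = 6.159/(0.7166)² = 11.994 atm
P = 87.776 − 11.994 = 75.78 atm

P ≈ 75.78 atm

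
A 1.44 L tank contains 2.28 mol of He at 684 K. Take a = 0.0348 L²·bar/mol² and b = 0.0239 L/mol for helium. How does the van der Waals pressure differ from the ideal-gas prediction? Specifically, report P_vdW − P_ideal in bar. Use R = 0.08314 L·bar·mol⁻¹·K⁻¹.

Ideal: P_ideal = nRT/V = (2.28)(0.08314)(684)/1.44 = 90.0406 bar
vdW: P = nRT/(V − nb) − a n²/V² = 129.658/1.38551 − 0.180904/2.07360 = 93.5814 − 0.0872415 = 93.4942 bar
ΔP = 93.4942 − 90.0406 = 3.454 bar

ΔP ≈ 3.454 bar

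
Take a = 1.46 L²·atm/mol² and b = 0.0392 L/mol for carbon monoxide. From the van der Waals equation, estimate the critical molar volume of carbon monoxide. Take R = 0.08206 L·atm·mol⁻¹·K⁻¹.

For a van der Waals gas, V_m,c = 3b.
V_m,c = 3×0.0392 = 0.1176 L/mol

V_m,c ≈ 0.1176 L/mol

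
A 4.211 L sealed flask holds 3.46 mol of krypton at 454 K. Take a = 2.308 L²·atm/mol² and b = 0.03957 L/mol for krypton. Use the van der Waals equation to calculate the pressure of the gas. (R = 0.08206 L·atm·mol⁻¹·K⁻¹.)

P ≈ 30.08 atm

P = nRT/(V − nb) − a n²/V²
nRT/(V − nb) = (3.46)(0.08206)(454)/(4.211 − 3.46×0.03957) = 128.90/4.0741 = 31.639 atm
a n²/V² = (2.308)(3.46)²/(4.211)² = 1.5582 atm
P = 31.639 − 1.5582 = 30.08 atm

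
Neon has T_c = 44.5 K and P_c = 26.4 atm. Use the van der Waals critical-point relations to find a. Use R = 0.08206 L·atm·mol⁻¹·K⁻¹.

a ≈ 0.2131 L²·atm/mol²

From T_c = 8a/(27Rb) and P_c = a/(27b²): a = 27 R² T_c²/(64 P_c).
a = 27×(0.08206)²×(44.5)²/(64×26.4) = 360.04/1689.6 = 0.2131 L²·atm/mol²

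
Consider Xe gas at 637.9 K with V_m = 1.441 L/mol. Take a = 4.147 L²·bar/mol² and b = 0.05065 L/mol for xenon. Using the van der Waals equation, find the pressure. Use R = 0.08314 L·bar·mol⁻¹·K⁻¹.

P = RT/(V_m − b) − a/V_m²
RT/(V_m − b) = (0.08314)(637.9)/(1.441 − 0.05065) = 53.035/1.3904 = 38.144 bar
a/V_m² = 4.147/(1.441)² = 1.9971 bar
P = 38.144 − 1.9971 = 36.15 bar

P ≈ 36.15 bar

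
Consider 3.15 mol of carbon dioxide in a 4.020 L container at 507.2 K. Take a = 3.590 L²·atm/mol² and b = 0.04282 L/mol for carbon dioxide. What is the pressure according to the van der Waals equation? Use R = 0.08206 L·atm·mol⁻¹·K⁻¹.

P = nRT/(V − nb) − a n²/V²
nRT/(V − nb) = (3.15)(0.08206)(507.2)/(4.020 − 3.15×0.04282) = 131.11/3.8851 = 33.747 atm
a n²/V² = (3.590)(3.15)²/(4.020)² = 2.2043 atm
P = 33.747 − 2.2043 = 31.54 atm

P ≈ 31.54 atm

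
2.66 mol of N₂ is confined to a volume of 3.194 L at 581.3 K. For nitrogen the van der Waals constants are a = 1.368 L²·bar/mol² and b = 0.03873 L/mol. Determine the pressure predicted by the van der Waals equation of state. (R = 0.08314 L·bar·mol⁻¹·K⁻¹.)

P ≈ 40.64 bar

P = nRT/(V − nb) − a n²/V²
nRT/(V − nb) = (2.66)(0.08314)(581.3)/(3.194 − 2.66×0.03873) = 128.56/3.0910 = 41.592 bar
a n²/V² = (1.368)(2.66)²/(3.194)² = 0.94881 bar
P = 41.592 − 0.94881 = 40.64 bar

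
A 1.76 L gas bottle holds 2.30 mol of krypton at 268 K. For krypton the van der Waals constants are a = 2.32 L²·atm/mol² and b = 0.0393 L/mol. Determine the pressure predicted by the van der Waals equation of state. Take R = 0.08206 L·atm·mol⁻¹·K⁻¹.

P ≈ 26.33 atm

P = nRT/(V − nb) − a n²/V²
nRT/(V − nb) = (2.30)(0.08206)(268)/(1.76 − 2.30×0.0393) = 50.582/1.6696 = 30.296 atm
a n²/V² = (2.32)(2.30)²/(1.76)² = 3.9620 atm
P = 30.296 − 3.9620 = 26.33 atm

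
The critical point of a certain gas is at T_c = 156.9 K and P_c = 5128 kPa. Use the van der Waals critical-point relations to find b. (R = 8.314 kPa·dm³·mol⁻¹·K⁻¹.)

From T_c = 8a/(27Rb) and P_c = a/(27b²): b = R T_c/(8 P_c).
b = (8.314)(156.9)/(8×5128) = 1304.5/41024 = 0.03180 dm³/mol

b ≈ 0.03180 dm³/mol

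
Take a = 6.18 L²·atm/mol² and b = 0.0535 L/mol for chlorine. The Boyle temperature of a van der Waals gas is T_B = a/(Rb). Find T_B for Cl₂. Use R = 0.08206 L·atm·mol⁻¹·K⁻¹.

For a van der Waals gas the second virial coefficient B₂ = b − a/(RT) vanishes at T_B = a/(Rb).
T_B = 6.18/(0.08206×0.0535) = 6.18/0.0043902 = 1408 K

T_B ≈ 1408 K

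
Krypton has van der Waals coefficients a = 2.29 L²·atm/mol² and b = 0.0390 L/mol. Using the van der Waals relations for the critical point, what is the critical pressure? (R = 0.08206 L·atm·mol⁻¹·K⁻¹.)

For a van der Waals gas, P_c = a/(27b²).
P_c = 2.29/(27×(0.0390)²) = 2.29/0.041067 = 55.76 atm

P_c ≈ 55.76 atm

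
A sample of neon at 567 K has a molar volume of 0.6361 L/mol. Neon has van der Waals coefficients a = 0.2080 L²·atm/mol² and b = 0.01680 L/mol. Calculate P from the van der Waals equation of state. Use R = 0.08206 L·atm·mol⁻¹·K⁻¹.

P ≈ 74.62 atm

P = RT/(V_m − b) − a/V_m²
RT/(V_m − b) = (0.08206)(567)/(0.6361 − 0.01680) = 46.528/0.61930 = 75.130 atm
a/V_m² = 0.2080/(0.6361)² = 0.51406 atm
P = 75.130 − 0.51406 = 74.62 atm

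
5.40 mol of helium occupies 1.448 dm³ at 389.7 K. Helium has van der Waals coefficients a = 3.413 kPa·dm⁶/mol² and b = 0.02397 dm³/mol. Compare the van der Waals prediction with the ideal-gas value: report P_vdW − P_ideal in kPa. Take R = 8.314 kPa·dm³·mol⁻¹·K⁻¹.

Ideal: P_ideal = nRT/V = (5.40)(8.314)(389.7)/1.448 = 12082.7 kPa
vdW: P = nRT/(V − nb) − a n²/V² = 17495.8/1.31856 − 99.5231/2.09670 = 13268.9 − 47.4665 = 13221.4 kPa
ΔP = 13221.4 − 12082.7 = 1139 kPa

ΔP ≈ 1139 kPa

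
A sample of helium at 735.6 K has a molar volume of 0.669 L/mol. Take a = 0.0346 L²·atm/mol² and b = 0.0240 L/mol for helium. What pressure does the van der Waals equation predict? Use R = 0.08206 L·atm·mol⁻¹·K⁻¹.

P = RT/(V_m − b) − a/V_m²
RT/(V_m − b) = (0.08206)(735.6)/(0.669 − 0.0240) = 60.363/0.64500 = 93.586 atm
a/V_m² = 0.0346/(0.669)² = 0.077308 atm
P = 93.586 − 0.077308 = 93.51 atm

P ≈ 93.51 atm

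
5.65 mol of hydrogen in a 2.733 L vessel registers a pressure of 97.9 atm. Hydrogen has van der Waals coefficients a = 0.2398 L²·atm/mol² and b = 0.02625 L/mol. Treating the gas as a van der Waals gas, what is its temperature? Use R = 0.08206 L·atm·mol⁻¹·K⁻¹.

T = (P + a n²/V²)(V − nb)/(nR)
P + a n²/V² = 97.9 + (0.2398)(5.65)²/(2.733)² = 98.925 atm
V − nb = 2.733 − (5.65)(0.02625) = 2.5847 L
T = (98.925)(2.5847)/((5.65)(0.08206)) = 551.5 K

T ≈ 551.5 K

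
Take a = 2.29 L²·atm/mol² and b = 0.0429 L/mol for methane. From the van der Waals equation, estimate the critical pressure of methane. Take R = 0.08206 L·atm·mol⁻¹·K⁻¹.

For a van der Waals gas, P_c = a/(27b²).
P_c = 2.29/(27×(0.0429)²) = 2.29/0.049691 = 46.08 atm

P_c ≈ 46.08 atm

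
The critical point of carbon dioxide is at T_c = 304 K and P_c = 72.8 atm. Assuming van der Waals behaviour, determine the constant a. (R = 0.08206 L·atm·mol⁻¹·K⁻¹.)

From T_c = 8a/(27Rb) and P_c = a/(27b²): a = 27 R² T_c²/(64 P_c).
a = 27×(0.08206)²×(304)²/(64×72.8) = 16803/4659.2 = 3.606 L²·atm/mol²

a ≈ 3.606 L²·atm/mol²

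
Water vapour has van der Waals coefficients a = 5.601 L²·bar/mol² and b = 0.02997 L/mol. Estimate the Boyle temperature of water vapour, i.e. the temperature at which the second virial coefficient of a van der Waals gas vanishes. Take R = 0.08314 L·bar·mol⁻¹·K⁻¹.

T_B ≈ 2248 K

For a van der Waals gas the second virial coefficient B₂ = b − a/(RT) vanishes at T_B = a/(Rb).
T_B = 5.601/(0.08314×0.02997) = 5.601/0.0024917 = 2248 K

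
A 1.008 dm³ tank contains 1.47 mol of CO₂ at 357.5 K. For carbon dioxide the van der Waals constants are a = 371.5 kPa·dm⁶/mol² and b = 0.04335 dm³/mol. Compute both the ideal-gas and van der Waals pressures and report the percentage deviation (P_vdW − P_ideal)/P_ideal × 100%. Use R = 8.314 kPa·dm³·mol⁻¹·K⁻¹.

Ideal: P_ideal = nRT/V = (1.47)(8.314)(357.5)/1.008 = 4334.54 kPa
vdW: P = nRT/(V − nb) − a n²/V² = 4369.21/0.944276 − 802.774/1.01606 = 4627.05 − 790.085 = 3836.97 kPa
% deviation = (3836.97 − 4334.54)/4334.54 × 100% = -11.48%

-11.48 %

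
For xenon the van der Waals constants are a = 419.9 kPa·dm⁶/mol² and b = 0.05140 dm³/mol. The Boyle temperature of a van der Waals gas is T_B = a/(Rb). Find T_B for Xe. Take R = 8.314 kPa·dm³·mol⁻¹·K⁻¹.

For a van der Waals gas the second virial coefficient B₂ = b − a/(RT) vanishes at T_B = a/(Rb).
T_B = 419.9/(8.314×0.05140) = 419.9/0.42734 = 982.6 K

T_B ≈ 982.6 K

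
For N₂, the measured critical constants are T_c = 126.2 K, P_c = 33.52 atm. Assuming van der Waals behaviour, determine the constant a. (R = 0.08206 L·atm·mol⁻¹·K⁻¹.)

From T_c = 8a/(27Rb) and P_c = a/(27b²): a = 27 R² T_c²/(64 P_c).
a = 27×(0.08206)²×(126.2)²/(64×33.52) = 2895.6/2145.3 = 1.350 L²·atm/mol²

a ≈ 1.350 L²·atm/mol²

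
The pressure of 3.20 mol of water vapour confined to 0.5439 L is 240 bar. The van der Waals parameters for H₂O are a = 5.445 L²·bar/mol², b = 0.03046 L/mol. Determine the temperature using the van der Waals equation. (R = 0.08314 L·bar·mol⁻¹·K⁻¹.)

T = (P + a n²/V²)(V − nb)/(nR)
P + a n²/V² = 240 + (5.445)(3.20)²/(0.5439)² = 428.48 bar
V − nb = 0.5439 − (3.20)(0.03046) = 0.44643 L
T = (428.48)(0.44643)/((3.20)(0.08314)) = 719.0 K

T ≈ 719.0 K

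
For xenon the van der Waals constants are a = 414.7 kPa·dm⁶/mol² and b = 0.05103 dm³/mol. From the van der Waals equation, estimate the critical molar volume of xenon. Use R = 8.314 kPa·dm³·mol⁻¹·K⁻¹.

V_m,c ≈ 0.1531 dm³/mol

For a van der Waals gas, V_m,c = 3b.
V_m,c = 3×0.05103 = 0.1531 dm³/mol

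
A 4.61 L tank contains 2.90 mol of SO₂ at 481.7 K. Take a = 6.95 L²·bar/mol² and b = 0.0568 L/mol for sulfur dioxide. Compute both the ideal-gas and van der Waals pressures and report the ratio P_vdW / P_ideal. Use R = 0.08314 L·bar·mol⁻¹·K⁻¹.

P_vdW / P_ideal ≈ 0.9279

Ideal: P_ideal = nRT/V = (2.90)(0.08314)(481.7)/4.61 = 25.1932 bar
vdW: P = nRT/(V − nb) − a n²/V² = 116.141/4.44528 − 58.4495/21.2521 = 26.1268 − 2.75029 = 23.3765 bar
Ratio = 23.3765/25.1932 = 0.9279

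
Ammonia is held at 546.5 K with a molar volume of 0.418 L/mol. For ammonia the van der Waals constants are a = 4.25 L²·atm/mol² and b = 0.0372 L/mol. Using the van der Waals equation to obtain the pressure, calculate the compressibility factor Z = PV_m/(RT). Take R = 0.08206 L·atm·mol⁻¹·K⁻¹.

Z ≈ 0.8710

P = RT/(V_m − b) − a/V_m² = (0.08206)(546.5)/(0.418 − 0.0372) − 4.25/(0.418)²
  = 44.846/0.38080 − 24.324 = 117.77 − 24.324 = 93.45 atm
Z = PV_m/(RT) = (93.45)(0.418)/((0.08206)(546.5)) = 39.062/44.846 = 0.8710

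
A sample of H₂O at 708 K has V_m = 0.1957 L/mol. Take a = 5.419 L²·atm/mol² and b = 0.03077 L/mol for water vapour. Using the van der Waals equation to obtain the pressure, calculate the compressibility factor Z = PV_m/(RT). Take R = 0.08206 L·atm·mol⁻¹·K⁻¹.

P = RT/(V_m − b) − a/V_m² = (0.08206)(708)/(0.1957 − 0.03077) − 5.419/(0.1957)²
  = 58.098/0.16493 − 141.49 = 352.26 − 141.49 = 210.77 atm
Z = PV_m/(RT) = (210.77)(0.1957)/((0.08206)(708)) = 41.248/58.098 = 0.7100

Z ≈ 0.7100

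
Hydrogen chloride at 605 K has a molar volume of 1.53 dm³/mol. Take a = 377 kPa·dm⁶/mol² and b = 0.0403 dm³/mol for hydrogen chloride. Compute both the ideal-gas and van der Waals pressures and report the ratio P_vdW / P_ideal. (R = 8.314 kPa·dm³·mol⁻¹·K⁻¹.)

Ideal: P_ideal = RT/V_m = (8.314)(605)/1.53 = 3287.56 kPa
vdW: P = RT/(V_m − b) − a/V_m² = 5029.97/1.48970 − 377/2.34090 = 3376.50 − 161.049 = 3215.45 kPa
Ratio = 3215.45/3287.56 = 0.9781

P_vdW / P_ideal ≈ 0.9781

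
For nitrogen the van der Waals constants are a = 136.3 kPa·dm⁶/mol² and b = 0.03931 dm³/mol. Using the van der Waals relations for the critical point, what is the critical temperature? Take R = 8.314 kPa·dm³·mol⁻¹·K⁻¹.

For a van der Waals gas, T_c = 8a/(27Rb).
T_c = 8×136.3/(27×8.314×0.03931) = 1090.4/8.8242 = 123.6 K

T_c ≈ 123.6 K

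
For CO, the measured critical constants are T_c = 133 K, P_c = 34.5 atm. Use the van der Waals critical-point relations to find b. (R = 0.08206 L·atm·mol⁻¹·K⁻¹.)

b ≈ 0.03954 L/mol

From T_c = 8a/(27Rb) and P_c = a/(27b²): b = R T_c/(8 P_c).
b = (0.08206)(133)/(8×34.5) = 10.914/276.00 = 0.03954 L/mol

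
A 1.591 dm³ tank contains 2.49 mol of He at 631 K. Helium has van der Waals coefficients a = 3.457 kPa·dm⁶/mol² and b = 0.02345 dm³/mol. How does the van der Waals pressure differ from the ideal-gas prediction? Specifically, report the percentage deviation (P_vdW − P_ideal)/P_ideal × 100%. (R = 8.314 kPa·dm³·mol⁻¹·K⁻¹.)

Ideal: P_ideal = nRT/V = (2.49)(8.314)(631)/1.591 = 8210.48 kPa
vdW: P = nRT/(V − nb) − a n²/V² = 13062.9/1.53261 − 21.4337/2.53128 = 8523.30 − 8.46753 = 8514.83 kPa
% deviation = (8514.83 − 8210.48)/8210.48 × 100% = 3.71%

3.71 %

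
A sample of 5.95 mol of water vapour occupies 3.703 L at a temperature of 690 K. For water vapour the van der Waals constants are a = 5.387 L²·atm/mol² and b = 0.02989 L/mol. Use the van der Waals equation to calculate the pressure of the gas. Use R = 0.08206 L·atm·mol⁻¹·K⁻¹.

P = nRT/(V − nb) − a n²/V²
nRT/(V − nb) = (5.95)(0.08206)(690)/(3.703 − 5.95×0.02989) = 336.90/3.5252 = 95.569 atm
a n²/V² = (5.387)(5.95)²/(3.703)² = 13.908 atm
P = 95.569 − 13.908 = 81.66 atm

P ≈ 81.66 atm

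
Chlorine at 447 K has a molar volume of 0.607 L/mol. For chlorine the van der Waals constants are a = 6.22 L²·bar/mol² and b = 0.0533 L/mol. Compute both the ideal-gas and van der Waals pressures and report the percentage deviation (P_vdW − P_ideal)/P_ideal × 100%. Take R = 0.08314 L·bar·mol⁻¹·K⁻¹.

Ideal: P_ideal = RT/V_m = (0.08314)(447)/0.607 = 61.2250 bar
vdW: P = RT/(V_m − b) − a/V_m² = 37.1636/0.553700 − 6.22/0.368449 = 67.1187 − 16.8816 = 50.2371 bar
% deviation = (50.2371 − 61.2250)/61.2250 × 100% = -17.95%

-17.95 %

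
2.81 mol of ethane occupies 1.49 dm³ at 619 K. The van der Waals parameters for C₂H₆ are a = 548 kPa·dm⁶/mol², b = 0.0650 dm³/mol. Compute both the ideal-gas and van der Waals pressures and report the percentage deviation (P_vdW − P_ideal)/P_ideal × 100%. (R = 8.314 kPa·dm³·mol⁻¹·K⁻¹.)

-6.11 %

Ideal: P_ideal = nRT/V = (2.81)(8.314)(619)/1.49 = 9705.56 kPa
vdW: P = nRT/(V − nb) − a n²/V² = 14461.3/1.30735 − 4327.06/2.22010 = 11061.5 − 1949.04 = 9112.5 kPa
% deviation = (9112.5 − 9705.56)/9705.56 × 100% = -6.11%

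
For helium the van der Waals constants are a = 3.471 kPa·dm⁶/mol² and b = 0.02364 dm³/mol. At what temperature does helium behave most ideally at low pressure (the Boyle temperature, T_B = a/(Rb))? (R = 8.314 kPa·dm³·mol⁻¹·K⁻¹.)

T_B ≈ 17.66 K

For a van der Waals gas the second virial coefficient B₂ = b − a/(RT) vanishes at T_B = a/(Rb).
T_B = 3.471/(8.314×0.02364) = 3.471/0.19654 = 17.66 K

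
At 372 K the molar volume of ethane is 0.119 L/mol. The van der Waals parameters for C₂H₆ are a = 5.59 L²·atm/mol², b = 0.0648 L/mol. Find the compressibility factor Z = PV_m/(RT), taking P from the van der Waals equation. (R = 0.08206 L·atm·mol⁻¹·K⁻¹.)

Z ≈ 0.6567

P = RT/(V_m − b) − a/V_m² = (0.08206)(372)/(0.119 − 0.0648) − 5.59/(0.119)²
  = 30.526/0.054200 − 394.75 = 563.21 − 394.75 = 168.46 atm
Z = PV_m/(RT) = (168.46)(0.119)/((0.08206)(372)) = 20.047/30.526 = 0.6567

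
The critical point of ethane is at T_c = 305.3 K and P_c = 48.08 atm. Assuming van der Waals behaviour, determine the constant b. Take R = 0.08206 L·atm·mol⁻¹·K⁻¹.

From T_c = 8a/(27Rb) and P_c = a/(27b²): b = R T_c/(8 P_c).
b = (0.08206)(305.3)/(8×48.08) = 25.053/384.64 = 0.06513 L/mol

b ≈ 0.06513 L/mol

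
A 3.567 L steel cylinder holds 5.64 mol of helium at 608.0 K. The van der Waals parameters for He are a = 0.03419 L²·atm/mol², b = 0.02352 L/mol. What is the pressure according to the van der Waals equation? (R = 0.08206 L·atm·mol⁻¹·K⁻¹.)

P = nRT/(V − nb) − a n²/V²
nRT/(V − nb) = (5.64)(0.08206)(608.0)/(3.567 − 5.64×0.02352) = 281.39/3.4343 = 81.935 atm
a n²/V² = (0.03419)(5.64)²/(3.567)² = 0.085477 atm
P = 81.935 − 0.085477 = 81.85 atm

P ≈ 81.85 atm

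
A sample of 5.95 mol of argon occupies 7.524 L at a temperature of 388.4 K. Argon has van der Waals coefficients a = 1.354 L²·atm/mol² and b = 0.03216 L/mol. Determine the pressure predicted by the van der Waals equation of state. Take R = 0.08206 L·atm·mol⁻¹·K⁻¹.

P = nRT/(V − nb) − a n²/V²
nRT/(V − nb) = (5.95)(0.08206)(388.4)/(7.524 − 5.95×0.03216) = 189.64/7.3326 = 25.863 atm
a n²/V² = (1.354)(5.95)²/(7.524)² = 0.84675 atm
P = 25.863 − 0.84675 = 25.02 atm

P ≈ 25.02 atm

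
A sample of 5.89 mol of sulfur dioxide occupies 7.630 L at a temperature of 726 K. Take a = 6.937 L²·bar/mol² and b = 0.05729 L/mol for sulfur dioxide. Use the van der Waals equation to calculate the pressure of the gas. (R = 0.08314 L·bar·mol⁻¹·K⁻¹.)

P = nRT/(V − nb) − a n²/V²
nRT/(V − nb) = (5.89)(0.08314)(726)/(7.630 − 5.89×0.05729) = 355.52/7.2926 = 48.751 bar
a n²/V² = (6.937)(5.89)²/(7.630)² = 4.1338 bar
P = 48.751 − 4.1338 = 44.62 bar

P ≈ 44.62 bar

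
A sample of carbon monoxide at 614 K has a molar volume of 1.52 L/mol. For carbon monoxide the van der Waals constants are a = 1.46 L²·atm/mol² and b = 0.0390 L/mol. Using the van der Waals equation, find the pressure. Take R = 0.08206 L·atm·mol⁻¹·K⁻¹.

P = RT/(V_m − b) − a/V_m²
RT/(V_m − b) = (0.08206)(614)/(1.52 − 0.0390) = 50.385/1.4810 = 34.021 atm
a/V_m² = 1.46/(1.52)² = 0.63193 atm
P = 34.021 − 0.63193 = 33.39 atm

P ≈ 33.39 atm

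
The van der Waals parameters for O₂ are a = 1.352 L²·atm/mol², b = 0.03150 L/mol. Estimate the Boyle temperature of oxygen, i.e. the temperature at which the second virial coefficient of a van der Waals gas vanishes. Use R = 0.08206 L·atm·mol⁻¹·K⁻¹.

For a van der Waals gas the second virial coefficient B₂ = b − a/(RT) vanishes at T_B = a/(Rb).
T_B = 1.352/(0.08206×0.03150) = 1.352/0.0025849 = 523.0 K

T_B ≈ 523.0 K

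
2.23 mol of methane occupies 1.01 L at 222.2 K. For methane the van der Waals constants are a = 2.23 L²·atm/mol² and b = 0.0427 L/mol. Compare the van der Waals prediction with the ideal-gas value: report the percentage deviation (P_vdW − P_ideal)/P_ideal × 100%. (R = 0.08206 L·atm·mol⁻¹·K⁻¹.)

-16.59 %

Ideal: P_ideal = nRT/V = (2.23)(0.08206)(222.2)/1.01 = 40.2586 atm
vdW: P = nRT/(V − nb) − a n²/V² = 40.6612/0.914779 − 11.0896/1.02010 = 44.4492 − 10.8711 = 33.5781 atm
% deviation = (33.5781 − 40.2586)/40.2586 × 100% = -16.59%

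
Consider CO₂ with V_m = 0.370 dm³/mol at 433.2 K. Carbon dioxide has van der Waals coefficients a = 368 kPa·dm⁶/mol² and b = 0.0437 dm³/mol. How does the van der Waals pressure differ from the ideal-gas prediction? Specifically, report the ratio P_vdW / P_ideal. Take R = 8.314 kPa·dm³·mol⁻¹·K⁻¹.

Ideal: P_ideal = RT/V_m = (8.314)(433.2)/0.370 = 9734.12 kPa
vdW: P = RT/(V_m − b) − a/V_m² = 3601.62/0.326300 − 368/0.136900 = 11037.8 − 2688.09 = 8349.7 kPa
Ratio = 8349.7/9734.12 = 0.8578

P_vdW / P_ideal ≈ 0.8578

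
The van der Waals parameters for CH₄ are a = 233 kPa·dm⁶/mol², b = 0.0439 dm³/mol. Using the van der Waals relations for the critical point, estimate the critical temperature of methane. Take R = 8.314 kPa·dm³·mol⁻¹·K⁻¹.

For a van der Waals gas, T_c = 8a/(27Rb).
T_c = 8×233/(27×8.314×0.0439) = 1864.0/9.8546 = 189.2 K

T_c ≈ 189.2 K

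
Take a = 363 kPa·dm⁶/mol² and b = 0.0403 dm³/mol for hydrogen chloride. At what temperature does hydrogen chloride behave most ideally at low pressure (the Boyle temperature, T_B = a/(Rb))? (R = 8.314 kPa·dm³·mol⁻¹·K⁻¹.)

T_B ≈ 1083 K

For a van der Waals gas the second virial coefficient B₂ = b − a/(RT) vanishes at T_B = a/(Rb).
T_B = 363/(8.314×0.0403) = 363/0.33505 = 1083 K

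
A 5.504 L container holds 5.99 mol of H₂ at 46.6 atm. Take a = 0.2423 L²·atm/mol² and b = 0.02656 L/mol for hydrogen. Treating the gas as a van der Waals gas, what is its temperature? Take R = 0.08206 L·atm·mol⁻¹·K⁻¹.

T = (P + a n²/V²)(V − nb)/(nR)
P + a n²/V² = 46.6 + (0.2423)(5.99)²/(5.504)² = 46.887 atm
V − nb = 5.504 − (5.99)(0.02656) = 5.3449 L
T = (46.887)(5.3449)/((5.99)(0.08206)) = 509.8 K

T ≈ 509.8 K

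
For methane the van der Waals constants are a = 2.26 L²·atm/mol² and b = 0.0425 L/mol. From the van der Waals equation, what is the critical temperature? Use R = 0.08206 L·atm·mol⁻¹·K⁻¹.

T_c ≈ 192.0 K

For a van der Waals gas, T_c = 8a/(27Rb).
T_c = 8×2.26/(27×0.08206×0.0425) = 18.080/0.094164 = 192.0 K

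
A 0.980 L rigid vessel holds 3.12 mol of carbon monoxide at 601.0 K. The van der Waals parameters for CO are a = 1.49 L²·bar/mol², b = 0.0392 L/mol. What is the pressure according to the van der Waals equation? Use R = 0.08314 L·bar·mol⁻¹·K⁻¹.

P ≈ 166.7 bar

P = nRT/(V − nb) − a n²/V²
nRT/(V − nb) = (3.12)(0.08314)(601.0)/(0.980 − 3.12×0.0392) = 155.90/0.85770 = 181.77 bar
a n²/V² = (1.49)(3.12)²/(0.980)² = 15.102 bar
P = 181.77 − 15.102 = 166.7 bar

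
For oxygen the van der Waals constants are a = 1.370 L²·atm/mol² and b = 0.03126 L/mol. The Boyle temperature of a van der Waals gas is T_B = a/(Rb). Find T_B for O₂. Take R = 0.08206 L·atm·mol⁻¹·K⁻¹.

T_B ≈ 534.1 K

For a van der Waals gas the second virial coefficient B₂ = b − a/(RT) vanishes at T_B = a/(Rb).
T_B = 1.370/(0.08206×0.03126) = 1.370/0.0025652 = 534.1 K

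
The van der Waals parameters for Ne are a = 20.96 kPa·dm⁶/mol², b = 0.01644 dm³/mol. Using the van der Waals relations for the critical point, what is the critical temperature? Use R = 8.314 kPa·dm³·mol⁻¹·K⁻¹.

T_c ≈ 45.44 K

For a van der Waals gas, T_c = 8a/(27Rb).
T_c = 8×20.96/(27×8.314×0.01644) = 167.68/3.6904 = 45.44 K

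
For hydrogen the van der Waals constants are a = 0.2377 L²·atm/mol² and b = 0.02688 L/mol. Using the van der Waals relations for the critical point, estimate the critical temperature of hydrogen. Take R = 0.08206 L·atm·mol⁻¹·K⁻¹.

For a van der Waals gas, T_c = 8a/(27Rb).
T_c = 8×0.2377/(27×0.08206×0.02688) = 1.9016/0.059556 = 31.93 K

T_c ≈ 31.93 K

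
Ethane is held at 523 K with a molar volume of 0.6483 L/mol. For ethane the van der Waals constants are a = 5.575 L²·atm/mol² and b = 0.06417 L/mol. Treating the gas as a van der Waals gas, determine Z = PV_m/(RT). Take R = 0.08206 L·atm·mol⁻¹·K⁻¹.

Z ≈ 0.9095

P = RT/(V_m − b) − a/V_m² = (0.08206)(523)/(0.6483 − 0.06417) − 5.575/(0.6483)²
  = 42.917/0.58413 − 13.265 = 73.472 − 13.265 = 60.207 atm
Z = PV_m/(RT) = (60.207)(0.6483)/((0.08206)(523)) = 39.032/42.917 = 0.9095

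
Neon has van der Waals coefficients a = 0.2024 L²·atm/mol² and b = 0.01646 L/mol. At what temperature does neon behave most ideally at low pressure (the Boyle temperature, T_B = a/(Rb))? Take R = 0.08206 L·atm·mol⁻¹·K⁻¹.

For a van der Waals gas the second virial coefficient B₂ = b − a/(RT) vanishes at T_B = a/(Rb).
T_B = 0.2024/(0.08206×0.01646) = 0.2024/0.0013507 = 149.8 K

T_B ≈ 149.8 K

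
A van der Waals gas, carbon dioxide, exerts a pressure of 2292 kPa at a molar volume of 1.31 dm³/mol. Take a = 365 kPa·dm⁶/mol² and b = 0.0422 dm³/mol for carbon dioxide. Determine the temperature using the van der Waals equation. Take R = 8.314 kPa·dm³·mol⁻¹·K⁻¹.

T ≈ 381.9 K

T = (P + a/V_m²)(V_m − b)/R
P + a/V_m² = 2292 + 365/(1.31)² = 2504.7 kPa
V_m − b = 1.31 − 0.0422 = 1.2678 dm³/mol
T = (2504.7)(1.2678)/8.314 = 381.9 K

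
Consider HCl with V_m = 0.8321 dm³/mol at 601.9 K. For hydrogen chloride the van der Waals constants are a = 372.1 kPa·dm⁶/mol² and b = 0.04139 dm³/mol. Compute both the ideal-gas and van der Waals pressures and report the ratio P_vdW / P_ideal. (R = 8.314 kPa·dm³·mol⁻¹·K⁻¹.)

P_vdW / P_ideal ≈ 0.9630

Ideal: P_ideal = RT/V_m = (8.314)(601.9)/0.8321 = 6013.94 kPa
vdW: P = RT/(V_m − b) − a/V_m² = 5004.20/0.790710 − 372.1/0.692390 = 6328.74 − 537.414 = 5791.33 kPa
Ratio = 5791.33/6013.94 = 0.9630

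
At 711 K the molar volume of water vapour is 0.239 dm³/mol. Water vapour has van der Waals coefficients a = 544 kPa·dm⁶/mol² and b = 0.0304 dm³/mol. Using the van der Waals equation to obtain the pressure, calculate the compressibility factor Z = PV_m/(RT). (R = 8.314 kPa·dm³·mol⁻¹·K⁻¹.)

Z ≈ 0.7607

P = RT/(V_m − b) − a/V_m² = (8.314)(711)/(0.239 − 0.0304) − 544/(0.239)²
  = 5911.3/0.20860 − 9523.6 = 28338 − 9523.6 = 18814 kPa
Z = PV_m/(RT) = (18814)(0.239)/((8.314)(711)) = 4496.5/5911.3 = 0.7607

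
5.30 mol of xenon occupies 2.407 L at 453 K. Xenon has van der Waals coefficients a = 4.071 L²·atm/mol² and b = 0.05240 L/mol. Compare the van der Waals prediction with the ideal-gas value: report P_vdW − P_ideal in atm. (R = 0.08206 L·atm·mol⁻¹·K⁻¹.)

Ideal: P_ideal = nRT/V = (5.30)(0.08206)(453)/2.407 = 81.8520 atm
vdW: P = nRT/(V − nb) − a n²/V² = 197.018/2.12928 − 114.354/5.79365 = 92.5280 − 19.7378 = 72.7902 atm
ΔP = 72.7902 − 81.8520 = -9.062 atm

ΔP ≈ -9.062 atm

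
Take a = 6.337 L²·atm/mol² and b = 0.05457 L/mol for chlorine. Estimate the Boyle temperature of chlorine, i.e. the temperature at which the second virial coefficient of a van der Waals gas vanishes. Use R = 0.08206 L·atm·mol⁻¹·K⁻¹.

T_B ≈ 1415 K

For a van der Waals gas the second virial coefficient B₂ = b − a/(RT) vanishes at T_B = a/(Rb).
T_B = 6.337/(0.08206×0.05457) = 6.337/0.0044780 = 1415 K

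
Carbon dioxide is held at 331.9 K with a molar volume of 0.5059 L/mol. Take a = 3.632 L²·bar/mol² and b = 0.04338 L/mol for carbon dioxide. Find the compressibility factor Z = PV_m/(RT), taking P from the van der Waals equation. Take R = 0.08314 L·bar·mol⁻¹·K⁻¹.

Z ≈ 0.8336

P = RT/(V_m − b) − a/V_m² = (0.08314)(331.9)/(0.5059 − 0.04338) − 3.632/(0.5059)²
  = 27.594/0.46252 − 14.191 = 59.660 − 14.191 = 45.469 bar
Z = PV_m/(RT) = (45.469)(0.5059)/((0.08314)(331.9)) = 23.003/27.594 = 0.8336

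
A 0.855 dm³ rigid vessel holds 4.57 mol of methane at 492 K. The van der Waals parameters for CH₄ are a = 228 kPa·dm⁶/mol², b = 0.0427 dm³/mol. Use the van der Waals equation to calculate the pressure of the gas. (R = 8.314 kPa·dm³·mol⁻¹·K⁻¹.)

P = nRT/(V − nb) − a n²/V²
nRT/(V − nb) = (4.57)(8.314)(492)/(0.855 − 4.57×0.0427) = 18694/0.65986 = 28330 kPa
a n²/V² = (228)(4.57)²/(0.855)² = 6513.8 kPa
P = 28330 − 6513.8 = 21816 kPa

P ≈ 21816 kPa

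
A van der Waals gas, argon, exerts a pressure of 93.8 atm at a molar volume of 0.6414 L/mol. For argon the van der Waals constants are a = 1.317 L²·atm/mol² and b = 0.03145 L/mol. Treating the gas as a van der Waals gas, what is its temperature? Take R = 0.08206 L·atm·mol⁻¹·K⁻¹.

T ≈ 721.0 K

T = (P + a/V_m²)(V_m − b)/R
P + a/V_m² = 93.8 + 1.317/(0.6414)² = 97.001 atm
V_m − b = 0.6414 − 0.03145 = 0.60995 L/mol
T = (97.001)(0.60995)/0.08206 = 721.0 K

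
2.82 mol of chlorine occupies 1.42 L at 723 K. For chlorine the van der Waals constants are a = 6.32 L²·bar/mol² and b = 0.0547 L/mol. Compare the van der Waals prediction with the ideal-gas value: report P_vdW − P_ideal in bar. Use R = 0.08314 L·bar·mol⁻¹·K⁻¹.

ΔP ≈ -10.38 bar

Ideal: P_ideal = nRT/V = (2.82)(0.08314)(723)/1.42 = 119.374 bar
vdW: P = nRT/(V − nb) − a n²/V² = 169.511/1.26575 − 50.2592/2.01640 = 133.921 − 24.9252 = 108.996 bar
ΔP = 108.996 − 119.374 = -10.38 bar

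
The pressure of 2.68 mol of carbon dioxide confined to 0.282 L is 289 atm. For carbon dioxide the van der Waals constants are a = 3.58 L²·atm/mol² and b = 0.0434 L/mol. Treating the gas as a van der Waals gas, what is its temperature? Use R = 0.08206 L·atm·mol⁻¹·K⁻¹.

T ≈ 461.3 K

T = (P + a n²/V²)(V − nb)/(nR)
P + a n²/V² = 289 + (3.58)(2.68)²/(0.282)² = 612.34 atm
V − nb = 0.282 − (2.68)(0.0434) = 0.16569 L
T = (612.34)(0.16569)/((2.68)(0.08206)) = 461.3 K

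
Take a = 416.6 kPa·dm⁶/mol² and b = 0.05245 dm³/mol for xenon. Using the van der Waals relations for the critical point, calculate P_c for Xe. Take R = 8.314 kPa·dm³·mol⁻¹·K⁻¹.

For a van der Waals gas, P_c = a/(27b²).
P_c = 416.6/(27×(0.05245)²) = 416.6/0.074277 = 5609 kPa

P_c ≈ 5609 kPa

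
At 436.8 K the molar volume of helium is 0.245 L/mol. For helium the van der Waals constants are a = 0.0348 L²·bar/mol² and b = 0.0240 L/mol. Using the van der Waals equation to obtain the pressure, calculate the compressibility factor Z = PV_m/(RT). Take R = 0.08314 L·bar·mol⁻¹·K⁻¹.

P = RT/(V_m − b) − a/V_m² = (0.08314)(436.8)/(0.245 − 0.0240) − 0.0348/(0.245)²
  = 36.316/0.22100 − 0.57976 = 164.33 − 0.57976 = 163.75 bar
Z = PV_m/(RT) = (163.75)(0.245)/((0.08314)(436.8)) = 40.119/36.316 = 1.105

Z ≈ 1.105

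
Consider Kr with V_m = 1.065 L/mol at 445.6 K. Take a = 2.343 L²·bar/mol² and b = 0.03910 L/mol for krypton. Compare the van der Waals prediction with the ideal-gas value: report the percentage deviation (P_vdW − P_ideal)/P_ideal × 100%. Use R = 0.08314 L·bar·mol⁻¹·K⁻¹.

Ideal: P_ideal = RT/V_m = (0.08314)(445.6)/1.065 = 34.7861 bar
vdW: P = RT/(V_m − b) − a/V_m² = 37.0472/1.02590 − 2.343/1.13423 = 36.1119 − 2.06572 = 34.0462 bar
% deviation = (34.0462 − 34.7861)/34.7861 × 100% = -2.13%

-2.13 %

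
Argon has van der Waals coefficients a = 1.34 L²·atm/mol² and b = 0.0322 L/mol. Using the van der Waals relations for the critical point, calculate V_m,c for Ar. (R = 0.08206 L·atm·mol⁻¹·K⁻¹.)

V_m,c ≈ 0.09660 L/mol

For a van der Waals gas, V_m,c = 3b.
V_m,c = 3×0.0322 = 0.09660 L/mol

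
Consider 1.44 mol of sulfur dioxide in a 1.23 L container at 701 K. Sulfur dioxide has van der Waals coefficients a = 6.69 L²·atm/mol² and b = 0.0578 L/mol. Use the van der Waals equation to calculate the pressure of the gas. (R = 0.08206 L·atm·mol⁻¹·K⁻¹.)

P = nRT/(V − nb) − a n²/V²
nRT/(V − nb) = (1.44)(0.08206)(701)/(1.23 − 1.44×0.0578) = 82.835/1.1468 = 72.231 atm
a n²/V² = (6.69)(1.44)²/(1.23)² = 9.1694 atm
P = 72.231 − 9.1694 = 63.06 atm

P ≈ 63.06 atm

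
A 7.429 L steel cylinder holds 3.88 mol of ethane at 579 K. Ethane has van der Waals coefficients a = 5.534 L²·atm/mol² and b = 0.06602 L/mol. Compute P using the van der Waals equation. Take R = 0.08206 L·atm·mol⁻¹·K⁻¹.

P = nRT/(V − nb) − a n²/V²
nRT/(V − nb) = (3.88)(0.08206)(579)/(7.429 − 3.88×0.06602) = 184.35/7.1728 = 25.701 atm
a n²/V² = (5.534)(3.88)²/(7.429)² = 1.5095 atm
P = 25.701 − 1.5095 = 24.19 atm

P ≈ 24.19 atm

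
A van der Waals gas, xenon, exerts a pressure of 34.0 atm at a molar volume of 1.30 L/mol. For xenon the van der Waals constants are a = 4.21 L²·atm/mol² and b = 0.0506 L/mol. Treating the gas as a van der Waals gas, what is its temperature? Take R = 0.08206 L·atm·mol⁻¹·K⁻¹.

T = (P + a/V_m²)(V_m − b)/R
P + a/V_m² = 34.0 + 4.21/(1.30)² = 36.491 atm
V_m − b = 1.30 − 0.0506 = 1.2494 L/mol
T = (36.491)(1.2494)/0.08206 = 555.6 K

T ≈ 555.6 K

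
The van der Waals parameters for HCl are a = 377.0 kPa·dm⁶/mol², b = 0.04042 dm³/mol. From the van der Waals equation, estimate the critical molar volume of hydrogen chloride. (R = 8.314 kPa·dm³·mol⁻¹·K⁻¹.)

For a van der Waals gas, V_m,c = 3b.
V_m,c = 3×0.04042 = 0.1213 dm³/mol

V_m,c ≈ 0.1213 dm³/mol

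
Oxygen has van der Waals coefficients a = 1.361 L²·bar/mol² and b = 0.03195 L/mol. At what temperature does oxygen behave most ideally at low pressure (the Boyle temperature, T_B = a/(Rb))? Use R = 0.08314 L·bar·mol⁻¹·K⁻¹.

T_B ≈ 512.4 K

For a van der Waals gas the second virial coefficient B₂ = b − a/(RT) vanishes at T_B = a/(Rb).
T_B = 1.361/(0.08314×0.03195) = 1.361/0.0026563 = 512.4 K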